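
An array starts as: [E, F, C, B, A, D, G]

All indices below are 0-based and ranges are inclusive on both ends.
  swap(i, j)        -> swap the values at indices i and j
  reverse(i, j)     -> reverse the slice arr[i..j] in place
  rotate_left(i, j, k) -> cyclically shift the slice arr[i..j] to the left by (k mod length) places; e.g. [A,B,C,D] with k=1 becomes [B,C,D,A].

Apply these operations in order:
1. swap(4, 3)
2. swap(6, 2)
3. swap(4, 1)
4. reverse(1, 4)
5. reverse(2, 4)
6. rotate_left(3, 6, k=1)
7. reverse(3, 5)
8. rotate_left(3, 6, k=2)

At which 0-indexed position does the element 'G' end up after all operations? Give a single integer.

After 1 (swap(4, 3)): [E, F, C, A, B, D, G]
After 2 (swap(6, 2)): [E, F, G, A, B, D, C]
After 3 (swap(4, 1)): [E, B, G, A, F, D, C]
After 4 (reverse(1, 4)): [E, F, A, G, B, D, C]
After 5 (reverse(2, 4)): [E, F, B, G, A, D, C]
After 6 (rotate_left(3, 6, k=1)): [E, F, B, A, D, C, G]
After 7 (reverse(3, 5)): [E, F, B, C, D, A, G]
After 8 (rotate_left(3, 6, k=2)): [E, F, B, A, G, C, D]

Answer: 4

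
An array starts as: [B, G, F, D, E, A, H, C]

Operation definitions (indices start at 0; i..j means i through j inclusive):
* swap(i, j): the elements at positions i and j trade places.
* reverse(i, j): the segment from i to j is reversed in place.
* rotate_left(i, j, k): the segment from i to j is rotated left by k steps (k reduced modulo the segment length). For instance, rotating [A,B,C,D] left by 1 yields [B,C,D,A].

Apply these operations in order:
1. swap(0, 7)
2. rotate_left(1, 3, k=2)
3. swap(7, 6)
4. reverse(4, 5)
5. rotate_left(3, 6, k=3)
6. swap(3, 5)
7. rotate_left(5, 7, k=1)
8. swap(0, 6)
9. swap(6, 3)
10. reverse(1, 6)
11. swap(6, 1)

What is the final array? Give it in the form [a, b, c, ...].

After 1 (swap(0, 7)): [C, G, F, D, E, A, H, B]
After 2 (rotate_left(1, 3, k=2)): [C, D, G, F, E, A, H, B]
After 3 (swap(7, 6)): [C, D, G, F, E, A, B, H]
After 4 (reverse(4, 5)): [C, D, G, F, A, E, B, H]
After 5 (rotate_left(3, 6, k=3)): [C, D, G, B, F, A, E, H]
After 6 (swap(3, 5)): [C, D, G, A, F, B, E, H]
After 7 (rotate_left(5, 7, k=1)): [C, D, G, A, F, E, H, B]
After 8 (swap(0, 6)): [H, D, G, A, F, E, C, B]
After 9 (swap(6, 3)): [H, D, G, C, F, E, A, B]
After 10 (reverse(1, 6)): [H, A, E, F, C, G, D, B]
After 11 (swap(6, 1)): [H, D, E, F, C, G, A, B]

Answer: [H, D, E, F, C, G, A, B]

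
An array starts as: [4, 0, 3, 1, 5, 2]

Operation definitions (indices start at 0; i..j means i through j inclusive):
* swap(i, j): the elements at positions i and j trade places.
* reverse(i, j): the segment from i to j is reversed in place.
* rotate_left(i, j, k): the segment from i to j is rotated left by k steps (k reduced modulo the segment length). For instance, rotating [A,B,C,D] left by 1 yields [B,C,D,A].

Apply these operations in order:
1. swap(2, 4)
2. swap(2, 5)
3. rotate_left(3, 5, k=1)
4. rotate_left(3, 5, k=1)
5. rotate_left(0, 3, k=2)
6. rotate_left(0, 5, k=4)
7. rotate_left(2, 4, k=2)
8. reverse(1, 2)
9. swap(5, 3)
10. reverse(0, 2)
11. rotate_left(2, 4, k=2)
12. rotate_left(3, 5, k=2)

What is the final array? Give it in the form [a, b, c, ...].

After 1 (swap(2, 4)): [4, 0, 5, 1, 3, 2]
After 2 (swap(2, 5)): [4, 0, 2, 1, 3, 5]
After 3 (rotate_left(3, 5, k=1)): [4, 0, 2, 3, 5, 1]
After 4 (rotate_left(3, 5, k=1)): [4, 0, 2, 5, 1, 3]
After 5 (rotate_left(0, 3, k=2)): [2, 5, 4, 0, 1, 3]
After 6 (rotate_left(0, 5, k=4)): [1, 3, 2, 5, 4, 0]
After 7 (rotate_left(2, 4, k=2)): [1, 3, 4, 2, 5, 0]
After 8 (reverse(1, 2)): [1, 4, 3, 2, 5, 0]
After 9 (swap(5, 3)): [1, 4, 3, 0, 5, 2]
After 10 (reverse(0, 2)): [3, 4, 1, 0, 5, 2]
After 11 (rotate_left(2, 4, k=2)): [3, 4, 5, 1, 0, 2]
After 12 (rotate_left(3, 5, k=2)): [3, 4, 5, 2, 1, 0]

Answer: [3, 4, 5, 2, 1, 0]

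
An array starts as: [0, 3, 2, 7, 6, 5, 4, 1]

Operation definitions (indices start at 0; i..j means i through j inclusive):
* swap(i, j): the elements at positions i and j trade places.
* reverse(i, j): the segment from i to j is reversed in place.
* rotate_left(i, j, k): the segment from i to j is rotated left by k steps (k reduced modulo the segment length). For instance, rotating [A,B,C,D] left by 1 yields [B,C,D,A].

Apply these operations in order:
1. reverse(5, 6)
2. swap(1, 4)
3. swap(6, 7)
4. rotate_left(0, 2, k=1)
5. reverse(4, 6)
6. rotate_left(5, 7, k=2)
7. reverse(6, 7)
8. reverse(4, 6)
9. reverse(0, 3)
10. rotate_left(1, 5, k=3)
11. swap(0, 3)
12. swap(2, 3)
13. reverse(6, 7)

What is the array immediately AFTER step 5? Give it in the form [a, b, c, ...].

After 1 (reverse(5, 6)): [0, 3, 2, 7, 6, 4, 5, 1]
After 2 (swap(1, 4)): [0, 6, 2, 7, 3, 4, 5, 1]
After 3 (swap(6, 7)): [0, 6, 2, 7, 3, 4, 1, 5]
After 4 (rotate_left(0, 2, k=1)): [6, 2, 0, 7, 3, 4, 1, 5]
After 5 (reverse(4, 6)): [6, 2, 0, 7, 1, 4, 3, 5]

Answer: [6, 2, 0, 7, 1, 4, 3, 5]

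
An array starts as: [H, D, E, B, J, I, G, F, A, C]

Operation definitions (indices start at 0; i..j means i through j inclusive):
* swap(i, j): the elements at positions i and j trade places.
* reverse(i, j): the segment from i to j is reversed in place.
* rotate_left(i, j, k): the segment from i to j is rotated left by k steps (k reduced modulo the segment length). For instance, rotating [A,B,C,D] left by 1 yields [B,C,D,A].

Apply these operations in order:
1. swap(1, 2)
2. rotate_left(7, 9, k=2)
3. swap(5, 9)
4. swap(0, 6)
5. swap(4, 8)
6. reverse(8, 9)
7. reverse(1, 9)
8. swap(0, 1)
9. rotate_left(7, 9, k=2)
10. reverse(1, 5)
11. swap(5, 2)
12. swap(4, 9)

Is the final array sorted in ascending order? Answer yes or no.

After 1 (swap(1, 2)): [H, E, D, B, J, I, G, F, A, C]
After 2 (rotate_left(7, 9, k=2)): [H, E, D, B, J, I, G, C, F, A]
After 3 (swap(5, 9)): [H, E, D, B, J, A, G, C, F, I]
After 4 (swap(0, 6)): [G, E, D, B, J, A, H, C, F, I]
After 5 (swap(4, 8)): [G, E, D, B, F, A, H, C, J, I]
After 6 (reverse(8, 9)): [G, E, D, B, F, A, H, C, I, J]
After 7 (reverse(1, 9)): [G, J, I, C, H, A, F, B, D, E]
After 8 (swap(0, 1)): [J, G, I, C, H, A, F, B, D, E]
After 9 (rotate_left(7, 9, k=2)): [J, G, I, C, H, A, F, E, B, D]
After 10 (reverse(1, 5)): [J, A, H, C, I, G, F, E, B, D]
After 11 (swap(5, 2)): [J, A, G, C, I, H, F, E, B, D]
After 12 (swap(4, 9)): [J, A, G, C, D, H, F, E, B, I]

Answer: no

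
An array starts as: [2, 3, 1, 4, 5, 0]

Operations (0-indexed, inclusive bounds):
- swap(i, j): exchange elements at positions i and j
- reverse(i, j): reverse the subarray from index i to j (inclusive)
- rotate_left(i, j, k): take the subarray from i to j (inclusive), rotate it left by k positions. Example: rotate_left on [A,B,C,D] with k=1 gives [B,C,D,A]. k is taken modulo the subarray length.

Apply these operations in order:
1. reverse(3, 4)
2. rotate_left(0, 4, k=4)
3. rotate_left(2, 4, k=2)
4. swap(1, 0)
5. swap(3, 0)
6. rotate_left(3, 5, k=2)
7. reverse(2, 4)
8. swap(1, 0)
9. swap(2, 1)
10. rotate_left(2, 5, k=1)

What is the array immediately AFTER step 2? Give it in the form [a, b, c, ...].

After 1 (reverse(3, 4)): [2, 3, 1, 5, 4, 0]
After 2 (rotate_left(0, 4, k=4)): [4, 2, 3, 1, 5, 0]

Answer: [4, 2, 3, 1, 5, 0]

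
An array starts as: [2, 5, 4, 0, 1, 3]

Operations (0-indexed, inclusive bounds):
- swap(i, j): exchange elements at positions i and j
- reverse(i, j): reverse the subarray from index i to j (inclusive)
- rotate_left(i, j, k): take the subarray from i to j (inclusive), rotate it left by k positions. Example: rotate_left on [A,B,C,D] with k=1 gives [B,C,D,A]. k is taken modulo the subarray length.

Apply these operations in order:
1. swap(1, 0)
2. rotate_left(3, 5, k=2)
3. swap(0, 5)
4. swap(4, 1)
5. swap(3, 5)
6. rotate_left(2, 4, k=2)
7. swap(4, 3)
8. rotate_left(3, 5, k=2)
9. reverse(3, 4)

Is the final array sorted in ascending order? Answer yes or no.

Answer: no

Derivation:
After 1 (swap(1, 0)): [5, 2, 4, 0, 1, 3]
After 2 (rotate_left(3, 5, k=2)): [5, 2, 4, 3, 0, 1]
After 3 (swap(0, 5)): [1, 2, 4, 3, 0, 5]
After 4 (swap(4, 1)): [1, 0, 4, 3, 2, 5]
After 5 (swap(3, 5)): [1, 0, 4, 5, 2, 3]
After 6 (rotate_left(2, 4, k=2)): [1, 0, 2, 4, 5, 3]
After 7 (swap(4, 3)): [1, 0, 2, 5, 4, 3]
After 8 (rotate_left(3, 5, k=2)): [1, 0, 2, 3, 5, 4]
After 9 (reverse(3, 4)): [1, 0, 2, 5, 3, 4]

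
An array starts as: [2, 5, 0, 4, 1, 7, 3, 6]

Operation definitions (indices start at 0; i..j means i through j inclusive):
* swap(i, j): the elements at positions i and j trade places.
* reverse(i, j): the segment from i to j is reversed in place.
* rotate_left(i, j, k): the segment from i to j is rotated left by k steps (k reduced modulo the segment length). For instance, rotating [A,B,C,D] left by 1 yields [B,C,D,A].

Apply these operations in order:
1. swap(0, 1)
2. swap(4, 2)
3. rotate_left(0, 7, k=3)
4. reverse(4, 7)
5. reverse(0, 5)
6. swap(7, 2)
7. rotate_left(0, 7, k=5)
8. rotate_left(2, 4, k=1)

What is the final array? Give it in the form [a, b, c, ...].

Answer: [4, 5, 2, 1, 3, 6, 7, 0]

Derivation:
After 1 (swap(0, 1)): [5, 2, 0, 4, 1, 7, 3, 6]
After 2 (swap(4, 2)): [5, 2, 1, 4, 0, 7, 3, 6]
After 3 (rotate_left(0, 7, k=3)): [4, 0, 7, 3, 6, 5, 2, 1]
After 4 (reverse(4, 7)): [4, 0, 7, 3, 1, 2, 5, 6]
After 5 (reverse(0, 5)): [2, 1, 3, 7, 0, 4, 5, 6]
After 6 (swap(7, 2)): [2, 1, 6, 7, 0, 4, 5, 3]
After 7 (rotate_left(0, 7, k=5)): [4, 5, 3, 2, 1, 6, 7, 0]
After 8 (rotate_left(2, 4, k=1)): [4, 5, 2, 1, 3, 6, 7, 0]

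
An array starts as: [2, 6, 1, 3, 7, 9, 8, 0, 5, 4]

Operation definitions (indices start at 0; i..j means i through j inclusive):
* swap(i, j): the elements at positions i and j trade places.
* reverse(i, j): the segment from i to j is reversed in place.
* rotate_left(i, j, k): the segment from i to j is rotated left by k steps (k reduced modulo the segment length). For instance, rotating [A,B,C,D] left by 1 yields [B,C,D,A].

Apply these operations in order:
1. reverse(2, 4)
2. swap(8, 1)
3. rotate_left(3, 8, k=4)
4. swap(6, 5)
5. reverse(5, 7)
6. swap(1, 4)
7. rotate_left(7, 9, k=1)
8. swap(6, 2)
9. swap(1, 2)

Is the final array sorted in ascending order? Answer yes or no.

After 1 (reverse(2, 4)): [2, 6, 7, 3, 1, 9, 8, 0, 5, 4]
After 2 (swap(8, 1)): [2, 5, 7, 3, 1, 9, 8, 0, 6, 4]
After 3 (rotate_left(3, 8, k=4)): [2, 5, 7, 0, 6, 3, 1, 9, 8, 4]
After 4 (swap(6, 5)): [2, 5, 7, 0, 6, 1, 3, 9, 8, 4]
After 5 (reverse(5, 7)): [2, 5, 7, 0, 6, 9, 3, 1, 8, 4]
After 6 (swap(1, 4)): [2, 6, 7, 0, 5, 9, 3, 1, 8, 4]
After 7 (rotate_left(7, 9, k=1)): [2, 6, 7, 0, 5, 9, 3, 8, 4, 1]
After 8 (swap(6, 2)): [2, 6, 3, 0, 5, 9, 7, 8, 4, 1]
After 9 (swap(1, 2)): [2, 3, 6, 0, 5, 9, 7, 8, 4, 1]

Answer: no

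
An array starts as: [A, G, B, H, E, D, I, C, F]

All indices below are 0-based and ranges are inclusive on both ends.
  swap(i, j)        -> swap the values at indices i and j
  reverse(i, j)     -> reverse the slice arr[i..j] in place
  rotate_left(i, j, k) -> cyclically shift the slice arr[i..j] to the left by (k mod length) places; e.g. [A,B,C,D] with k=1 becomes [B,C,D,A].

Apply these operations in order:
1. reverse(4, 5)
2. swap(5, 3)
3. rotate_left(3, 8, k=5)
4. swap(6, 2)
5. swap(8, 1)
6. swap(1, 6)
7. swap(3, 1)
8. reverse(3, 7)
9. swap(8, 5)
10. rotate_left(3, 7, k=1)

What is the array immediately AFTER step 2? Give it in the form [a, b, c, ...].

After 1 (reverse(4, 5)): [A, G, B, H, D, E, I, C, F]
After 2 (swap(5, 3)): [A, G, B, E, D, H, I, C, F]

Answer: [A, G, B, E, D, H, I, C, F]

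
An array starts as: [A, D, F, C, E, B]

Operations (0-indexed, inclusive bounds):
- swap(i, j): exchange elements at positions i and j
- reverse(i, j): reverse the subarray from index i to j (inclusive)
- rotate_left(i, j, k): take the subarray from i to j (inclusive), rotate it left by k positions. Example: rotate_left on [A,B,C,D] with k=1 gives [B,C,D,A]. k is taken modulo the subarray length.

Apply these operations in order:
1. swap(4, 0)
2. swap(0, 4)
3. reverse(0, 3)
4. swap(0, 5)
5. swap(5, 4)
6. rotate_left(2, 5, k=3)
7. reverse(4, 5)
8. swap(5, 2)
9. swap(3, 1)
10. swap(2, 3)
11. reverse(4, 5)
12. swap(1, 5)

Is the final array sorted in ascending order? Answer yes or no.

After 1 (swap(4, 0)): [E, D, F, C, A, B]
After 2 (swap(0, 4)): [A, D, F, C, E, B]
After 3 (reverse(0, 3)): [C, F, D, A, E, B]
After 4 (swap(0, 5)): [B, F, D, A, E, C]
After 5 (swap(5, 4)): [B, F, D, A, C, E]
After 6 (rotate_left(2, 5, k=3)): [B, F, E, D, A, C]
After 7 (reverse(4, 5)): [B, F, E, D, C, A]
After 8 (swap(5, 2)): [B, F, A, D, C, E]
After 9 (swap(3, 1)): [B, D, A, F, C, E]
After 10 (swap(2, 3)): [B, D, F, A, C, E]
After 11 (reverse(4, 5)): [B, D, F, A, E, C]
After 12 (swap(1, 5)): [B, C, F, A, E, D]

Answer: no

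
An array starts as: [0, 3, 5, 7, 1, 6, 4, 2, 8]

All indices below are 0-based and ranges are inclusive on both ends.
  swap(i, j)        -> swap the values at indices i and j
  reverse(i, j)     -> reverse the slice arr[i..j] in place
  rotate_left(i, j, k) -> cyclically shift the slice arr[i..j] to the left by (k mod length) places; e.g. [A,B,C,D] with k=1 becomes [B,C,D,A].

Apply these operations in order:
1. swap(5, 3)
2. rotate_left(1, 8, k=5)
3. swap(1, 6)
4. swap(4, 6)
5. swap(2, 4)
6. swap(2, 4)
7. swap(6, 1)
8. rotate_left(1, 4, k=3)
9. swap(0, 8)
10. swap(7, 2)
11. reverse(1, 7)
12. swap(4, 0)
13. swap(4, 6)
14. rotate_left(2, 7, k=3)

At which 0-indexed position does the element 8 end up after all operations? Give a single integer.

After 1 (swap(5, 3)): [0, 3, 5, 6, 1, 7, 4, 2, 8]
After 2 (rotate_left(1, 8, k=5)): [0, 4, 2, 8, 3, 5, 6, 1, 7]
After 3 (swap(1, 6)): [0, 6, 2, 8, 3, 5, 4, 1, 7]
After 4 (swap(4, 6)): [0, 6, 2, 8, 4, 5, 3, 1, 7]
After 5 (swap(2, 4)): [0, 6, 4, 8, 2, 5, 3, 1, 7]
After 6 (swap(2, 4)): [0, 6, 2, 8, 4, 5, 3, 1, 7]
After 7 (swap(6, 1)): [0, 3, 2, 8, 4, 5, 6, 1, 7]
After 8 (rotate_left(1, 4, k=3)): [0, 4, 3, 2, 8, 5, 6, 1, 7]
After 9 (swap(0, 8)): [7, 4, 3, 2, 8, 5, 6, 1, 0]
After 10 (swap(7, 2)): [7, 4, 1, 2, 8, 5, 6, 3, 0]
After 11 (reverse(1, 7)): [7, 3, 6, 5, 8, 2, 1, 4, 0]
After 12 (swap(4, 0)): [8, 3, 6, 5, 7, 2, 1, 4, 0]
After 13 (swap(4, 6)): [8, 3, 6, 5, 1, 2, 7, 4, 0]
After 14 (rotate_left(2, 7, k=3)): [8, 3, 2, 7, 4, 6, 5, 1, 0]

Answer: 0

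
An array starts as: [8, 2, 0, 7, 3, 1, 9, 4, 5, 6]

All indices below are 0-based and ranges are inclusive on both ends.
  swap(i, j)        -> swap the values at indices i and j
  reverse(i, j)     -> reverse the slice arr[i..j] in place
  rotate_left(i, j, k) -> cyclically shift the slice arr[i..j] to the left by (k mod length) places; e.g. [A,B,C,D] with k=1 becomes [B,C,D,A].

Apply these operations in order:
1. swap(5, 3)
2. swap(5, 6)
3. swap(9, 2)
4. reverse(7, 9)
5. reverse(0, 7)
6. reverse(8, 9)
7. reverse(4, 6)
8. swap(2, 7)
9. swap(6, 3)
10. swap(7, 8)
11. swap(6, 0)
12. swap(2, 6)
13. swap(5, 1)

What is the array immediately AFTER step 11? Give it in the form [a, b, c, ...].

Answer: [3, 7, 8, 1, 2, 6, 0, 4, 9, 5]

Derivation:
After 1 (swap(5, 3)): [8, 2, 0, 1, 3, 7, 9, 4, 5, 6]
After 2 (swap(5, 6)): [8, 2, 0, 1, 3, 9, 7, 4, 5, 6]
After 3 (swap(9, 2)): [8, 2, 6, 1, 3, 9, 7, 4, 5, 0]
After 4 (reverse(7, 9)): [8, 2, 6, 1, 3, 9, 7, 0, 5, 4]
After 5 (reverse(0, 7)): [0, 7, 9, 3, 1, 6, 2, 8, 5, 4]
After 6 (reverse(8, 9)): [0, 7, 9, 3, 1, 6, 2, 8, 4, 5]
After 7 (reverse(4, 6)): [0, 7, 9, 3, 2, 6, 1, 8, 4, 5]
After 8 (swap(2, 7)): [0, 7, 8, 3, 2, 6, 1, 9, 4, 5]
After 9 (swap(6, 3)): [0, 7, 8, 1, 2, 6, 3, 9, 4, 5]
After 10 (swap(7, 8)): [0, 7, 8, 1, 2, 6, 3, 4, 9, 5]
After 11 (swap(6, 0)): [3, 7, 8, 1, 2, 6, 0, 4, 9, 5]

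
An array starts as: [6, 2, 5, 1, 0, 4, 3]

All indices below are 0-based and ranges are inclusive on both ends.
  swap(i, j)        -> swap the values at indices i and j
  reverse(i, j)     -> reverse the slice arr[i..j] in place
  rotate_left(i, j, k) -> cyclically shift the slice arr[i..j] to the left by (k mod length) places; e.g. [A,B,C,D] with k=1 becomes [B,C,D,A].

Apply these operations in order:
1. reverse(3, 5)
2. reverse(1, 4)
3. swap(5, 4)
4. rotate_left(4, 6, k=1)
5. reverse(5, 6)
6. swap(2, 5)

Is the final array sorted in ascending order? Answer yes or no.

After 1 (reverse(3, 5)): [6, 2, 5, 4, 0, 1, 3]
After 2 (reverse(1, 4)): [6, 0, 4, 5, 2, 1, 3]
After 3 (swap(5, 4)): [6, 0, 4, 5, 1, 2, 3]
After 4 (rotate_left(4, 6, k=1)): [6, 0, 4, 5, 2, 3, 1]
After 5 (reverse(5, 6)): [6, 0, 4, 5, 2, 1, 3]
After 6 (swap(2, 5)): [6, 0, 1, 5, 2, 4, 3]

Answer: no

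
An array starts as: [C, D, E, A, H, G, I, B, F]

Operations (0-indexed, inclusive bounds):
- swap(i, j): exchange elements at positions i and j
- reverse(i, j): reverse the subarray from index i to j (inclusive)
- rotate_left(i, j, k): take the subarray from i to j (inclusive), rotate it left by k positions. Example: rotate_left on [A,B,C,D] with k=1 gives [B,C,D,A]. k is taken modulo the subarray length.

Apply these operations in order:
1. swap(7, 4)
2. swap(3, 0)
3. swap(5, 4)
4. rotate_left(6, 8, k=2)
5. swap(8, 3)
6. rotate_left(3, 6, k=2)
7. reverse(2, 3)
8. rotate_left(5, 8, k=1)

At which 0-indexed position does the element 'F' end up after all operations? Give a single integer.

Answer: 4

Derivation:
After 1 (swap(7, 4)): [C, D, E, A, B, G, I, H, F]
After 2 (swap(3, 0)): [A, D, E, C, B, G, I, H, F]
After 3 (swap(5, 4)): [A, D, E, C, G, B, I, H, F]
After 4 (rotate_left(6, 8, k=2)): [A, D, E, C, G, B, F, I, H]
After 5 (swap(8, 3)): [A, D, E, H, G, B, F, I, C]
After 6 (rotate_left(3, 6, k=2)): [A, D, E, B, F, H, G, I, C]
After 7 (reverse(2, 3)): [A, D, B, E, F, H, G, I, C]
After 8 (rotate_left(5, 8, k=1)): [A, D, B, E, F, G, I, C, H]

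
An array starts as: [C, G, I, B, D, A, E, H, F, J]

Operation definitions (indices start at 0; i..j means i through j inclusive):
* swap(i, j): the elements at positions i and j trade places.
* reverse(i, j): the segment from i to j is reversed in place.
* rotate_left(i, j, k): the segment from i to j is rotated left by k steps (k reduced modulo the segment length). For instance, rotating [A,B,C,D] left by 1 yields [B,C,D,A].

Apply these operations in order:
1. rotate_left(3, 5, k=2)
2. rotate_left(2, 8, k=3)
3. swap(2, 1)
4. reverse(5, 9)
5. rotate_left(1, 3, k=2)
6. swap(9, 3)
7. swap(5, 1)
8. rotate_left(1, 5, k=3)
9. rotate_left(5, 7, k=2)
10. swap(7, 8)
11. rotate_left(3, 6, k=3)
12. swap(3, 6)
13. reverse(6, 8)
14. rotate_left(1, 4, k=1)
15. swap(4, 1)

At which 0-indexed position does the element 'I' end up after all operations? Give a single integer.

After 1 (rotate_left(3, 5, k=2)): [C, G, I, A, B, D, E, H, F, J]
After 2 (rotate_left(2, 8, k=3)): [C, G, D, E, H, F, I, A, B, J]
After 3 (swap(2, 1)): [C, D, G, E, H, F, I, A, B, J]
After 4 (reverse(5, 9)): [C, D, G, E, H, J, B, A, I, F]
After 5 (rotate_left(1, 3, k=2)): [C, E, D, G, H, J, B, A, I, F]
After 6 (swap(9, 3)): [C, E, D, F, H, J, B, A, I, G]
After 7 (swap(5, 1)): [C, J, D, F, H, E, B, A, I, G]
After 8 (rotate_left(1, 5, k=3)): [C, H, E, J, D, F, B, A, I, G]
After 9 (rotate_left(5, 7, k=2)): [C, H, E, J, D, A, F, B, I, G]
After 10 (swap(7, 8)): [C, H, E, J, D, A, F, I, B, G]
After 11 (rotate_left(3, 6, k=3)): [C, H, E, F, J, D, A, I, B, G]
After 12 (swap(3, 6)): [C, H, E, A, J, D, F, I, B, G]
After 13 (reverse(6, 8)): [C, H, E, A, J, D, B, I, F, G]
After 14 (rotate_left(1, 4, k=1)): [C, E, A, J, H, D, B, I, F, G]
After 15 (swap(4, 1)): [C, H, A, J, E, D, B, I, F, G]

Answer: 7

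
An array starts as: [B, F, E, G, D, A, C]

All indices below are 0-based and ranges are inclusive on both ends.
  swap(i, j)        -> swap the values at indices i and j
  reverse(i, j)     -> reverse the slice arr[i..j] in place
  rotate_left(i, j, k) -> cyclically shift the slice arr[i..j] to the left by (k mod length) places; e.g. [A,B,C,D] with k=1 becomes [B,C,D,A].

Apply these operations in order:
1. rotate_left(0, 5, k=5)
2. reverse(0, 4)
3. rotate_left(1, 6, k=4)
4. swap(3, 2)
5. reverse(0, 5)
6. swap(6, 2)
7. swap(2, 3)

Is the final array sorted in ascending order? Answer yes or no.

Answer: no

Derivation:
After 1 (rotate_left(0, 5, k=5)): [A, B, F, E, G, D, C]
After 2 (reverse(0, 4)): [G, E, F, B, A, D, C]
After 3 (rotate_left(1, 6, k=4)): [G, D, C, E, F, B, A]
After 4 (swap(3, 2)): [G, D, E, C, F, B, A]
After 5 (reverse(0, 5)): [B, F, C, E, D, G, A]
After 6 (swap(6, 2)): [B, F, A, E, D, G, C]
After 7 (swap(2, 3)): [B, F, E, A, D, G, C]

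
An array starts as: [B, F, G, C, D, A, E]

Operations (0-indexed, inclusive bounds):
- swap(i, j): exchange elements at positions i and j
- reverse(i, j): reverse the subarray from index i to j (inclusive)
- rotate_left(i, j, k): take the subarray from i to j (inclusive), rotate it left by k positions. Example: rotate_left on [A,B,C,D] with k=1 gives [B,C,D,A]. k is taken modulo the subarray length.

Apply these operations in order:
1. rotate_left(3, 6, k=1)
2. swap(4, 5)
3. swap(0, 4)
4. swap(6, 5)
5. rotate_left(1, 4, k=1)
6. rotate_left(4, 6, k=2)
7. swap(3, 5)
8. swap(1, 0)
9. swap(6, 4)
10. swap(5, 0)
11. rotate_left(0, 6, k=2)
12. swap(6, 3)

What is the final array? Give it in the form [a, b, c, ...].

Answer: [D, F, C, E, A, B, G]

Derivation:
After 1 (rotate_left(3, 6, k=1)): [B, F, G, D, A, E, C]
After 2 (swap(4, 5)): [B, F, G, D, E, A, C]
After 3 (swap(0, 4)): [E, F, G, D, B, A, C]
After 4 (swap(6, 5)): [E, F, G, D, B, C, A]
After 5 (rotate_left(1, 4, k=1)): [E, G, D, B, F, C, A]
After 6 (rotate_left(4, 6, k=2)): [E, G, D, B, A, F, C]
After 7 (swap(3, 5)): [E, G, D, F, A, B, C]
After 8 (swap(1, 0)): [G, E, D, F, A, B, C]
After 9 (swap(6, 4)): [G, E, D, F, C, B, A]
After 10 (swap(5, 0)): [B, E, D, F, C, G, A]
After 11 (rotate_left(0, 6, k=2)): [D, F, C, G, A, B, E]
After 12 (swap(6, 3)): [D, F, C, E, A, B, G]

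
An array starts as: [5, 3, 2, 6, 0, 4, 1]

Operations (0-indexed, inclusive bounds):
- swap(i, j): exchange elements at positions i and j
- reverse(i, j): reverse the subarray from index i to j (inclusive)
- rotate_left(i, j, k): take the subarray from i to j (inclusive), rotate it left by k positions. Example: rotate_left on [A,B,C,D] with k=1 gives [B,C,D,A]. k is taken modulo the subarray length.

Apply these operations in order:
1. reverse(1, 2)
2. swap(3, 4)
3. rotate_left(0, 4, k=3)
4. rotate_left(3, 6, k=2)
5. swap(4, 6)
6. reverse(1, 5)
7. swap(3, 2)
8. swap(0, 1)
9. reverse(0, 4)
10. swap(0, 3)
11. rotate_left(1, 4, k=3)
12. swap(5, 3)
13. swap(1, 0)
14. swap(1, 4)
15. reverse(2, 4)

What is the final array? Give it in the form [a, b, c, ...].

After 1 (reverse(1, 2)): [5, 2, 3, 6, 0, 4, 1]
After 2 (swap(3, 4)): [5, 2, 3, 0, 6, 4, 1]
After 3 (rotate_left(0, 4, k=3)): [0, 6, 5, 2, 3, 4, 1]
After 4 (rotate_left(3, 6, k=2)): [0, 6, 5, 4, 1, 2, 3]
After 5 (swap(4, 6)): [0, 6, 5, 4, 3, 2, 1]
After 6 (reverse(1, 5)): [0, 2, 3, 4, 5, 6, 1]
After 7 (swap(3, 2)): [0, 2, 4, 3, 5, 6, 1]
After 8 (swap(0, 1)): [2, 0, 4, 3, 5, 6, 1]
After 9 (reverse(0, 4)): [5, 3, 4, 0, 2, 6, 1]
After 10 (swap(0, 3)): [0, 3, 4, 5, 2, 6, 1]
After 11 (rotate_left(1, 4, k=3)): [0, 2, 3, 4, 5, 6, 1]
After 12 (swap(5, 3)): [0, 2, 3, 6, 5, 4, 1]
After 13 (swap(1, 0)): [2, 0, 3, 6, 5, 4, 1]
After 14 (swap(1, 4)): [2, 5, 3, 6, 0, 4, 1]
After 15 (reverse(2, 4)): [2, 5, 0, 6, 3, 4, 1]

Answer: [2, 5, 0, 6, 3, 4, 1]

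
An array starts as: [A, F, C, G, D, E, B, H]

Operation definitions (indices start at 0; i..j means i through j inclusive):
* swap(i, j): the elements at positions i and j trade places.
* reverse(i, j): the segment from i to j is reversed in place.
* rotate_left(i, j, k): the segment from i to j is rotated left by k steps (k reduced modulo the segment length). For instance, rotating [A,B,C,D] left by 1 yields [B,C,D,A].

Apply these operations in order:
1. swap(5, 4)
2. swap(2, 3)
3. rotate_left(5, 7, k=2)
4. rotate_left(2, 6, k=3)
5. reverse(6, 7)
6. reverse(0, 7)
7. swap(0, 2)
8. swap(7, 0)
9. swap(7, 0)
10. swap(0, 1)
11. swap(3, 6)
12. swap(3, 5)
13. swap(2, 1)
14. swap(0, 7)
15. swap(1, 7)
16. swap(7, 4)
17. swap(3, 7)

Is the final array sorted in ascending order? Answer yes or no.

After 1 (swap(5, 4)): [A, F, C, G, E, D, B, H]
After 2 (swap(2, 3)): [A, F, G, C, E, D, B, H]
After 3 (rotate_left(5, 7, k=2)): [A, F, G, C, E, H, D, B]
After 4 (rotate_left(2, 6, k=3)): [A, F, H, D, G, C, E, B]
After 5 (reverse(6, 7)): [A, F, H, D, G, C, B, E]
After 6 (reverse(0, 7)): [E, B, C, G, D, H, F, A]
After 7 (swap(0, 2)): [C, B, E, G, D, H, F, A]
After 8 (swap(7, 0)): [A, B, E, G, D, H, F, C]
After 9 (swap(7, 0)): [C, B, E, G, D, H, F, A]
After 10 (swap(0, 1)): [B, C, E, G, D, H, F, A]
After 11 (swap(3, 6)): [B, C, E, F, D, H, G, A]
After 12 (swap(3, 5)): [B, C, E, H, D, F, G, A]
After 13 (swap(2, 1)): [B, E, C, H, D, F, G, A]
After 14 (swap(0, 7)): [A, E, C, H, D, F, G, B]
After 15 (swap(1, 7)): [A, B, C, H, D, F, G, E]
After 16 (swap(7, 4)): [A, B, C, H, E, F, G, D]
After 17 (swap(3, 7)): [A, B, C, D, E, F, G, H]

Answer: yes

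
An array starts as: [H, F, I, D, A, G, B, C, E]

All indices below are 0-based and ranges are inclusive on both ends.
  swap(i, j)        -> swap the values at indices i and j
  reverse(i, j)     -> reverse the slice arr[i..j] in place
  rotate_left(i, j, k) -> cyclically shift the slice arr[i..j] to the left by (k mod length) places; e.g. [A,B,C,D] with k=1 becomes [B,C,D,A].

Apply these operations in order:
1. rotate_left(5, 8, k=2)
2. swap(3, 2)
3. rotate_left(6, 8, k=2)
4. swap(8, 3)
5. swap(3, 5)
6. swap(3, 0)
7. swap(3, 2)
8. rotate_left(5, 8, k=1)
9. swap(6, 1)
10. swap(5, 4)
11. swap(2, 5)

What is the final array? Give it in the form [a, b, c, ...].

After 1 (rotate_left(5, 8, k=2)): [H, F, I, D, A, C, E, G, B]
After 2 (swap(3, 2)): [H, F, D, I, A, C, E, G, B]
After 3 (rotate_left(6, 8, k=2)): [H, F, D, I, A, C, B, E, G]
After 4 (swap(8, 3)): [H, F, D, G, A, C, B, E, I]
After 5 (swap(3, 5)): [H, F, D, C, A, G, B, E, I]
After 6 (swap(3, 0)): [C, F, D, H, A, G, B, E, I]
After 7 (swap(3, 2)): [C, F, H, D, A, G, B, E, I]
After 8 (rotate_left(5, 8, k=1)): [C, F, H, D, A, B, E, I, G]
After 9 (swap(6, 1)): [C, E, H, D, A, B, F, I, G]
After 10 (swap(5, 4)): [C, E, H, D, B, A, F, I, G]
After 11 (swap(2, 5)): [C, E, A, D, B, H, F, I, G]

Answer: [C, E, A, D, B, H, F, I, G]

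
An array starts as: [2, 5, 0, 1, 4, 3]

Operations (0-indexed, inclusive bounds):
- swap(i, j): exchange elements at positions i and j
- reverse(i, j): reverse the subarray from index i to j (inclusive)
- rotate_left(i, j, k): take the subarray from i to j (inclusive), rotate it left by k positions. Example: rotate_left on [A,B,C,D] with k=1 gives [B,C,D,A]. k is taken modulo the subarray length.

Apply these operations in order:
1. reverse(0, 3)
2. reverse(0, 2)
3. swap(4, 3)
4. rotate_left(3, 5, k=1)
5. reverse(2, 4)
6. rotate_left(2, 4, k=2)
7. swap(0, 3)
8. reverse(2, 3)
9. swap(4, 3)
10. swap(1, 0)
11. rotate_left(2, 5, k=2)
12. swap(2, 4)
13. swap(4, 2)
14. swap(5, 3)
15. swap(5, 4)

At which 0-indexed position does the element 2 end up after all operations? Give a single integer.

Answer: 3

Derivation:
After 1 (reverse(0, 3)): [1, 0, 5, 2, 4, 3]
After 2 (reverse(0, 2)): [5, 0, 1, 2, 4, 3]
After 3 (swap(4, 3)): [5, 0, 1, 4, 2, 3]
After 4 (rotate_left(3, 5, k=1)): [5, 0, 1, 2, 3, 4]
After 5 (reverse(2, 4)): [5, 0, 3, 2, 1, 4]
After 6 (rotate_left(2, 4, k=2)): [5, 0, 1, 3, 2, 4]
After 7 (swap(0, 3)): [3, 0, 1, 5, 2, 4]
After 8 (reverse(2, 3)): [3, 0, 5, 1, 2, 4]
After 9 (swap(4, 3)): [3, 0, 5, 2, 1, 4]
After 10 (swap(1, 0)): [0, 3, 5, 2, 1, 4]
After 11 (rotate_left(2, 5, k=2)): [0, 3, 1, 4, 5, 2]
After 12 (swap(2, 4)): [0, 3, 5, 4, 1, 2]
After 13 (swap(4, 2)): [0, 3, 1, 4, 5, 2]
After 14 (swap(5, 3)): [0, 3, 1, 2, 5, 4]
After 15 (swap(5, 4)): [0, 3, 1, 2, 4, 5]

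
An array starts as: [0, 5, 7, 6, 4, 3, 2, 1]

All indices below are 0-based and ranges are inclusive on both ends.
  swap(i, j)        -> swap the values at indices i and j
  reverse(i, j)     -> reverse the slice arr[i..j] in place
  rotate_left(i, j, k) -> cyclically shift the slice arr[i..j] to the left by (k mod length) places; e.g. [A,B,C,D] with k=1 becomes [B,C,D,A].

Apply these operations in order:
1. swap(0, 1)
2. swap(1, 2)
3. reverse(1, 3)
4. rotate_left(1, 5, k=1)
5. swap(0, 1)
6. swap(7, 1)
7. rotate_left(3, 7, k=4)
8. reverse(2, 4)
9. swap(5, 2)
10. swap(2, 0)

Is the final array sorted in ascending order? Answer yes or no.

Answer: no

Derivation:
After 1 (swap(0, 1)): [5, 0, 7, 6, 4, 3, 2, 1]
After 2 (swap(1, 2)): [5, 7, 0, 6, 4, 3, 2, 1]
After 3 (reverse(1, 3)): [5, 6, 0, 7, 4, 3, 2, 1]
After 4 (rotate_left(1, 5, k=1)): [5, 0, 7, 4, 3, 6, 2, 1]
After 5 (swap(0, 1)): [0, 5, 7, 4, 3, 6, 2, 1]
After 6 (swap(7, 1)): [0, 1, 7, 4, 3, 6, 2, 5]
After 7 (rotate_left(3, 7, k=4)): [0, 1, 7, 5, 4, 3, 6, 2]
After 8 (reverse(2, 4)): [0, 1, 4, 5, 7, 3, 6, 2]
After 9 (swap(5, 2)): [0, 1, 3, 5, 7, 4, 6, 2]
After 10 (swap(2, 0)): [3, 1, 0, 5, 7, 4, 6, 2]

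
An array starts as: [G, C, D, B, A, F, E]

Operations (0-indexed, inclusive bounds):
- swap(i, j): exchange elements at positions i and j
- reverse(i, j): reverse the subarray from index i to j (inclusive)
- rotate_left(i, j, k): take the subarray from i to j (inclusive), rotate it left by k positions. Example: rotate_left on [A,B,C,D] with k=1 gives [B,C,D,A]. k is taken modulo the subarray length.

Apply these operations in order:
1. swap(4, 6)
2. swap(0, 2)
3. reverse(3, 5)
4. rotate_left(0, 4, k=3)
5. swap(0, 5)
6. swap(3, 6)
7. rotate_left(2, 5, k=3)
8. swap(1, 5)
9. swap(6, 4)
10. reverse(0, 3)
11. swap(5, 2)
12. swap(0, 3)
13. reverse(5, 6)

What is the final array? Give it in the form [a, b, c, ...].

After 1 (swap(4, 6)): [G, C, D, B, E, F, A]
After 2 (swap(0, 2)): [D, C, G, B, E, F, A]
After 3 (reverse(3, 5)): [D, C, G, F, E, B, A]
After 4 (rotate_left(0, 4, k=3)): [F, E, D, C, G, B, A]
After 5 (swap(0, 5)): [B, E, D, C, G, F, A]
After 6 (swap(3, 6)): [B, E, D, A, G, F, C]
After 7 (rotate_left(2, 5, k=3)): [B, E, F, D, A, G, C]
After 8 (swap(1, 5)): [B, G, F, D, A, E, C]
After 9 (swap(6, 4)): [B, G, F, D, C, E, A]
After 10 (reverse(0, 3)): [D, F, G, B, C, E, A]
After 11 (swap(5, 2)): [D, F, E, B, C, G, A]
After 12 (swap(0, 3)): [B, F, E, D, C, G, A]
After 13 (reverse(5, 6)): [B, F, E, D, C, A, G]

Answer: [B, F, E, D, C, A, G]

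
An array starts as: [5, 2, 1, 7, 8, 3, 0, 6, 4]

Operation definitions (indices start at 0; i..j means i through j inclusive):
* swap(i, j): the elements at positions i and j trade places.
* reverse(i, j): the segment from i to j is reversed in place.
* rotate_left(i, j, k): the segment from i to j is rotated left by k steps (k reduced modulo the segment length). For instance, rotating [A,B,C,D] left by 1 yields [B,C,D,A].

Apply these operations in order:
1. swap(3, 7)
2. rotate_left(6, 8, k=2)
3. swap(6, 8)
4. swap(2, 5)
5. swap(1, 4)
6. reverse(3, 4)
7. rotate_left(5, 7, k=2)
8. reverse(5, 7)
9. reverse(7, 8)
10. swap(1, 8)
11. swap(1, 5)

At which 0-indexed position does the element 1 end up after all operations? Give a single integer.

Answer: 6

Derivation:
After 1 (swap(3, 7)): [5, 2, 1, 6, 8, 3, 0, 7, 4]
After 2 (rotate_left(6, 8, k=2)): [5, 2, 1, 6, 8, 3, 4, 0, 7]
After 3 (swap(6, 8)): [5, 2, 1, 6, 8, 3, 7, 0, 4]
After 4 (swap(2, 5)): [5, 2, 3, 6, 8, 1, 7, 0, 4]
After 5 (swap(1, 4)): [5, 8, 3, 6, 2, 1, 7, 0, 4]
After 6 (reverse(3, 4)): [5, 8, 3, 2, 6, 1, 7, 0, 4]
After 7 (rotate_left(5, 7, k=2)): [5, 8, 3, 2, 6, 0, 1, 7, 4]
After 8 (reverse(5, 7)): [5, 8, 3, 2, 6, 7, 1, 0, 4]
After 9 (reverse(7, 8)): [5, 8, 3, 2, 6, 7, 1, 4, 0]
After 10 (swap(1, 8)): [5, 0, 3, 2, 6, 7, 1, 4, 8]
After 11 (swap(1, 5)): [5, 7, 3, 2, 6, 0, 1, 4, 8]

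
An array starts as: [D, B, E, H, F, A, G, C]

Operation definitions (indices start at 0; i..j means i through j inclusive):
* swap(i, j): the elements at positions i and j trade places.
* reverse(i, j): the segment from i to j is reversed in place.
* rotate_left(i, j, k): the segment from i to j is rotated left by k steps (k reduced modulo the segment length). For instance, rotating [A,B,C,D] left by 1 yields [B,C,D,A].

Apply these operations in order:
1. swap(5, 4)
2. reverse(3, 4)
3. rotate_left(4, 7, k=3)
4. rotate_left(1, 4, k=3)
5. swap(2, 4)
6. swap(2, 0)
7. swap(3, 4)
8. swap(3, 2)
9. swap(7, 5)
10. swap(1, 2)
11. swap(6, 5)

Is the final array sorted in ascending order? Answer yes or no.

Answer: yes

Derivation:
After 1 (swap(5, 4)): [D, B, E, H, A, F, G, C]
After 2 (reverse(3, 4)): [D, B, E, A, H, F, G, C]
After 3 (rotate_left(4, 7, k=3)): [D, B, E, A, C, H, F, G]
After 4 (rotate_left(1, 4, k=3)): [D, C, B, E, A, H, F, G]
After 5 (swap(2, 4)): [D, C, A, E, B, H, F, G]
After 6 (swap(2, 0)): [A, C, D, E, B, H, F, G]
After 7 (swap(3, 4)): [A, C, D, B, E, H, F, G]
After 8 (swap(3, 2)): [A, C, B, D, E, H, F, G]
After 9 (swap(7, 5)): [A, C, B, D, E, G, F, H]
After 10 (swap(1, 2)): [A, B, C, D, E, G, F, H]
After 11 (swap(6, 5)): [A, B, C, D, E, F, G, H]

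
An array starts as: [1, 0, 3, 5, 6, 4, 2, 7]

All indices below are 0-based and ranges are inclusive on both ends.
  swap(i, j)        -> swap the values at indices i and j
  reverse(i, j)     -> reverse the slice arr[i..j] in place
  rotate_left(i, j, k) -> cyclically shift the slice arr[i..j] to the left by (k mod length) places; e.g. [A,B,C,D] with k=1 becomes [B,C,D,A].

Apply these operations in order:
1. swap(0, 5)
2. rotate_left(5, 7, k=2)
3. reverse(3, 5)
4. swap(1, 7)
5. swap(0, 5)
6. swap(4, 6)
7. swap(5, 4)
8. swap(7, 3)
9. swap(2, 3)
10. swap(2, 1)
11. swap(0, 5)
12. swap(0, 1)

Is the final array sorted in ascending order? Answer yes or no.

After 1 (swap(0, 5)): [4, 0, 3, 5, 6, 1, 2, 7]
After 2 (rotate_left(5, 7, k=2)): [4, 0, 3, 5, 6, 7, 1, 2]
After 3 (reverse(3, 5)): [4, 0, 3, 7, 6, 5, 1, 2]
After 4 (swap(1, 7)): [4, 2, 3, 7, 6, 5, 1, 0]
After 5 (swap(0, 5)): [5, 2, 3, 7, 6, 4, 1, 0]
After 6 (swap(4, 6)): [5, 2, 3, 7, 1, 4, 6, 0]
After 7 (swap(5, 4)): [5, 2, 3, 7, 4, 1, 6, 0]
After 8 (swap(7, 3)): [5, 2, 3, 0, 4, 1, 6, 7]
After 9 (swap(2, 3)): [5, 2, 0, 3, 4, 1, 6, 7]
After 10 (swap(2, 1)): [5, 0, 2, 3, 4, 1, 6, 7]
After 11 (swap(0, 5)): [1, 0, 2, 3, 4, 5, 6, 7]
After 12 (swap(0, 1)): [0, 1, 2, 3, 4, 5, 6, 7]

Answer: yes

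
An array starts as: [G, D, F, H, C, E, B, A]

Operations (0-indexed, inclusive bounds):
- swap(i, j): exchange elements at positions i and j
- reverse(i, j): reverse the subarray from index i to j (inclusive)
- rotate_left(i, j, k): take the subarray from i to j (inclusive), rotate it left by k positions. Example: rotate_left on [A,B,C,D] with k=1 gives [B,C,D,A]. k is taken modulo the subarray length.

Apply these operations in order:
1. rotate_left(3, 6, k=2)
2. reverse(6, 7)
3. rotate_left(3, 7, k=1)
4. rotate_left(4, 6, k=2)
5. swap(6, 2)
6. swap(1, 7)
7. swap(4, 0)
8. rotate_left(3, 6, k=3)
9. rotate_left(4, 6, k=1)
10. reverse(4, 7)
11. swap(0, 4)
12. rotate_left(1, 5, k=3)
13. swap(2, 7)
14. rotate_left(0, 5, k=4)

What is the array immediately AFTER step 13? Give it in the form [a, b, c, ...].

Answer: [D, C, G, E, A, F, H, B]

Derivation:
After 1 (rotate_left(3, 6, k=2)): [G, D, F, E, B, H, C, A]
After 2 (reverse(6, 7)): [G, D, F, E, B, H, A, C]
After 3 (rotate_left(3, 7, k=1)): [G, D, F, B, H, A, C, E]
After 4 (rotate_left(4, 6, k=2)): [G, D, F, B, C, H, A, E]
After 5 (swap(6, 2)): [G, D, A, B, C, H, F, E]
After 6 (swap(1, 7)): [G, E, A, B, C, H, F, D]
After 7 (swap(4, 0)): [C, E, A, B, G, H, F, D]
After 8 (rotate_left(3, 6, k=3)): [C, E, A, F, B, G, H, D]
After 9 (rotate_left(4, 6, k=1)): [C, E, A, F, G, H, B, D]
After 10 (reverse(4, 7)): [C, E, A, F, D, B, H, G]
After 11 (swap(0, 4)): [D, E, A, F, C, B, H, G]
After 12 (rotate_left(1, 5, k=3)): [D, C, B, E, A, F, H, G]
After 13 (swap(2, 7)): [D, C, G, E, A, F, H, B]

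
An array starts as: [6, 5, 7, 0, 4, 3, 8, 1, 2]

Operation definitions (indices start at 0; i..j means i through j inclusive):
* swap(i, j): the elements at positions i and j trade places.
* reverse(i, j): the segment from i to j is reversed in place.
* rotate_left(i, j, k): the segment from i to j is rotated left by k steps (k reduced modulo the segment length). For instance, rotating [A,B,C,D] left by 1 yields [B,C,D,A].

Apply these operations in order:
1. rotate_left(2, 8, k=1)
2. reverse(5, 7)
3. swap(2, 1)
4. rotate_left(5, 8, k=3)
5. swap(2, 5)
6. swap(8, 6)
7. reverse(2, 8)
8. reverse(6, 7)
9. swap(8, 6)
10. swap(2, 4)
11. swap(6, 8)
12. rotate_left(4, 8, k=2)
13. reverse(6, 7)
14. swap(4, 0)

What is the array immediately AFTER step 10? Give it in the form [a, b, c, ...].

Answer: [6, 0, 8, 1, 2, 5, 7, 3, 4]

Derivation:
After 1 (rotate_left(2, 8, k=1)): [6, 5, 0, 4, 3, 8, 1, 2, 7]
After 2 (reverse(5, 7)): [6, 5, 0, 4, 3, 2, 1, 8, 7]
After 3 (swap(2, 1)): [6, 0, 5, 4, 3, 2, 1, 8, 7]
After 4 (rotate_left(5, 8, k=3)): [6, 0, 5, 4, 3, 7, 2, 1, 8]
After 5 (swap(2, 5)): [6, 0, 7, 4, 3, 5, 2, 1, 8]
After 6 (swap(8, 6)): [6, 0, 7, 4, 3, 5, 8, 1, 2]
After 7 (reverse(2, 8)): [6, 0, 2, 1, 8, 5, 3, 4, 7]
After 8 (reverse(6, 7)): [6, 0, 2, 1, 8, 5, 4, 3, 7]
After 9 (swap(8, 6)): [6, 0, 2, 1, 8, 5, 7, 3, 4]
After 10 (swap(2, 4)): [6, 0, 8, 1, 2, 5, 7, 3, 4]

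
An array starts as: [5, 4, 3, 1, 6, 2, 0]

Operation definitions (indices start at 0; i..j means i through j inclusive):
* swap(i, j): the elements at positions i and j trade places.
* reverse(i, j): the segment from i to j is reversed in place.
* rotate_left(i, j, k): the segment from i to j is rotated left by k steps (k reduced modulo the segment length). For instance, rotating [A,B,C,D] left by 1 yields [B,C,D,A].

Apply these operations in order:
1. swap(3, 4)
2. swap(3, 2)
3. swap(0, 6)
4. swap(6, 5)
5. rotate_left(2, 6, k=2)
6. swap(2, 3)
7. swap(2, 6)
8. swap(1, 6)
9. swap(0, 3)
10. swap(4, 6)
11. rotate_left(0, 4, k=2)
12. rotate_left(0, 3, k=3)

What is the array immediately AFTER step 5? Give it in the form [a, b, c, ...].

After 1 (swap(3, 4)): [5, 4, 3, 6, 1, 2, 0]
After 2 (swap(3, 2)): [5, 4, 6, 3, 1, 2, 0]
After 3 (swap(0, 6)): [0, 4, 6, 3, 1, 2, 5]
After 4 (swap(6, 5)): [0, 4, 6, 3, 1, 5, 2]
After 5 (rotate_left(2, 6, k=2)): [0, 4, 1, 5, 2, 6, 3]

Answer: [0, 4, 1, 5, 2, 6, 3]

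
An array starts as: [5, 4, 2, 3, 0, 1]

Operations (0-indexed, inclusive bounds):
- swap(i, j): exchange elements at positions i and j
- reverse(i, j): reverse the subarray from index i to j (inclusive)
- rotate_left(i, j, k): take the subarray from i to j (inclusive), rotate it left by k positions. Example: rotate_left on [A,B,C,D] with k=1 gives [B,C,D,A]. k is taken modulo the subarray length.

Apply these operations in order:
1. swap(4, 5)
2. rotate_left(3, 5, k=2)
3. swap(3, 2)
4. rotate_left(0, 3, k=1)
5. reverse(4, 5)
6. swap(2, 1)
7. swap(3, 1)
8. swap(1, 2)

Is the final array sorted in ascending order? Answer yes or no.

Answer: no

Derivation:
After 1 (swap(4, 5)): [5, 4, 2, 3, 1, 0]
After 2 (rotate_left(3, 5, k=2)): [5, 4, 2, 0, 3, 1]
After 3 (swap(3, 2)): [5, 4, 0, 2, 3, 1]
After 4 (rotate_left(0, 3, k=1)): [4, 0, 2, 5, 3, 1]
After 5 (reverse(4, 5)): [4, 0, 2, 5, 1, 3]
After 6 (swap(2, 1)): [4, 2, 0, 5, 1, 3]
After 7 (swap(3, 1)): [4, 5, 0, 2, 1, 3]
After 8 (swap(1, 2)): [4, 0, 5, 2, 1, 3]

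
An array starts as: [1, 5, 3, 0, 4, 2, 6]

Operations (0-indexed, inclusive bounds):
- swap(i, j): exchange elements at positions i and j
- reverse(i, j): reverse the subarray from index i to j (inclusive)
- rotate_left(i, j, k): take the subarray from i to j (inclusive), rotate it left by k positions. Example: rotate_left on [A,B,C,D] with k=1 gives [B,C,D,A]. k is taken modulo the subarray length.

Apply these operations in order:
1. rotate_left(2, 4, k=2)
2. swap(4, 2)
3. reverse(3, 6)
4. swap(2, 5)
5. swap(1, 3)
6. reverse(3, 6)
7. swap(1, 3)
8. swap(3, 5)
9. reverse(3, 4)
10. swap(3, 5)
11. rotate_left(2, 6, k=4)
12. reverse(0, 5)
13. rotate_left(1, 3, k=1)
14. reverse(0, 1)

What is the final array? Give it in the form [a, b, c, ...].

After 1 (rotate_left(2, 4, k=2)): [1, 5, 4, 3, 0, 2, 6]
After 2 (swap(4, 2)): [1, 5, 0, 3, 4, 2, 6]
After 3 (reverse(3, 6)): [1, 5, 0, 6, 2, 4, 3]
After 4 (swap(2, 5)): [1, 5, 4, 6, 2, 0, 3]
After 5 (swap(1, 3)): [1, 6, 4, 5, 2, 0, 3]
After 6 (reverse(3, 6)): [1, 6, 4, 3, 0, 2, 5]
After 7 (swap(1, 3)): [1, 3, 4, 6, 0, 2, 5]
After 8 (swap(3, 5)): [1, 3, 4, 2, 0, 6, 5]
After 9 (reverse(3, 4)): [1, 3, 4, 0, 2, 6, 5]
After 10 (swap(3, 5)): [1, 3, 4, 6, 2, 0, 5]
After 11 (rotate_left(2, 6, k=4)): [1, 3, 5, 4, 6, 2, 0]
After 12 (reverse(0, 5)): [2, 6, 4, 5, 3, 1, 0]
After 13 (rotate_left(1, 3, k=1)): [2, 4, 5, 6, 3, 1, 0]
After 14 (reverse(0, 1)): [4, 2, 5, 6, 3, 1, 0]

Answer: [4, 2, 5, 6, 3, 1, 0]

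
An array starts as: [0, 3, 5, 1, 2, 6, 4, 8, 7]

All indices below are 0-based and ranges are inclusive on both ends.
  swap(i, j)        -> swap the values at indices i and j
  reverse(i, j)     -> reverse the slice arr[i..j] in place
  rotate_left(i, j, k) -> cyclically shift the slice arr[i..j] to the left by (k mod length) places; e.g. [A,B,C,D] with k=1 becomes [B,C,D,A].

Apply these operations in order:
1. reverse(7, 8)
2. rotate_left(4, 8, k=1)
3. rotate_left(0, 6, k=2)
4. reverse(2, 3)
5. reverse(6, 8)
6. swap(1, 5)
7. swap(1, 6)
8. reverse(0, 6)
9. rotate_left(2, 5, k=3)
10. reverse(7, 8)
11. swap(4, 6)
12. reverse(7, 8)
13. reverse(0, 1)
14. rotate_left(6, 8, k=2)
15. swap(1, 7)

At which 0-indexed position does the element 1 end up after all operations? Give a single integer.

Answer: 0

Derivation:
After 1 (reverse(7, 8)): [0, 3, 5, 1, 2, 6, 4, 7, 8]
After 2 (rotate_left(4, 8, k=1)): [0, 3, 5, 1, 6, 4, 7, 8, 2]
After 3 (rotate_left(0, 6, k=2)): [5, 1, 6, 4, 7, 0, 3, 8, 2]
After 4 (reverse(2, 3)): [5, 1, 4, 6, 7, 0, 3, 8, 2]
After 5 (reverse(6, 8)): [5, 1, 4, 6, 7, 0, 2, 8, 3]
After 6 (swap(1, 5)): [5, 0, 4, 6, 7, 1, 2, 8, 3]
After 7 (swap(1, 6)): [5, 2, 4, 6, 7, 1, 0, 8, 3]
After 8 (reverse(0, 6)): [0, 1, 7, 6, 4, 2, 5, 8, 3]
After 9 (rotate_left(2, 5, k=3)): [0, 1, 2, 7, 6, 4, 5, 8, 3]
After 10 (reverse(7, 8)): [0, 1, 2, 7, 6, 4, 5, 3, 8]
After 11 (swap(4, 6)): [0, 1, 2, 7, 5, 4, 6, 3, 8]
After 12 (reverse(7, 8)): [0, 1, 2, 7, 5, 4, 6, 8, 3]
After 13 (reverse(0, 1)): [1, 0, 2, 7, 5, 4, 6, 8, 3]
After 14 (rotate_left(6, 8, k=2)): [1, 0, 2, 7, 5, 4, 3, 6, 8]
After 15 (swap(1, 7)): [1, 6, 2, 7, 5, 4, 3, 0, 8]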